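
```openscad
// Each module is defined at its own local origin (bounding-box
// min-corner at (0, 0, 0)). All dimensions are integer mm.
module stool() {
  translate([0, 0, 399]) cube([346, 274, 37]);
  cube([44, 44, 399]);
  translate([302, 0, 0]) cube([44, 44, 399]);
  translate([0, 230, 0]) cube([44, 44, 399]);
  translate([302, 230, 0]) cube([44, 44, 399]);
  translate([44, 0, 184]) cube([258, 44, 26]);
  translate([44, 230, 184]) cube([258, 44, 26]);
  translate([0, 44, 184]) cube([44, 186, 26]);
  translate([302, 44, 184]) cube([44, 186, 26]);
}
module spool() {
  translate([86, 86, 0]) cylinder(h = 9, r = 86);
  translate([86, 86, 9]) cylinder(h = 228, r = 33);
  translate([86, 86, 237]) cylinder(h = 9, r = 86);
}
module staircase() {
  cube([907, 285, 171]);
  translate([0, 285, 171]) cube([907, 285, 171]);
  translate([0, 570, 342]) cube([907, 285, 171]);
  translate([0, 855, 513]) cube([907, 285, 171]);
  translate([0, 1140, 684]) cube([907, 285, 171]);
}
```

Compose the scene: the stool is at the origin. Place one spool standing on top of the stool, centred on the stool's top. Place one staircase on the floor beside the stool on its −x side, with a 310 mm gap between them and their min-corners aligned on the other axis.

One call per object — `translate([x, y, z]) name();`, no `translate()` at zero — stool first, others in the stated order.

stool();
translate([87, 51, 436]) spool();
translate([-1217, 0, 0]) staircase();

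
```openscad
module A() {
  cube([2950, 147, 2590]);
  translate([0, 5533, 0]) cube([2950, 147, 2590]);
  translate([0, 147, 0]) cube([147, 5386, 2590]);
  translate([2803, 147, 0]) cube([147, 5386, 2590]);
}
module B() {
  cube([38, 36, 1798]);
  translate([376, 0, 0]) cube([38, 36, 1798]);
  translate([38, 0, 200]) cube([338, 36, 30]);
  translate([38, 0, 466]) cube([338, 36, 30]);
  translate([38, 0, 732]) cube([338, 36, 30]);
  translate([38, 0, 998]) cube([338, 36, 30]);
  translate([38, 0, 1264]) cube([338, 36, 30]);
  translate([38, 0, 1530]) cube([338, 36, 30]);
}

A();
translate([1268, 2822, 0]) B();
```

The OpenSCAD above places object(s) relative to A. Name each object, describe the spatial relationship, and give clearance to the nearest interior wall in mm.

Clearances: x = 1121, y = 2675; minimum 1121 mm.

A is a house frame. B is a ladder. The ladder sits inside the house frame, centred. The clearance to the nearest interior wall is 1121 mm.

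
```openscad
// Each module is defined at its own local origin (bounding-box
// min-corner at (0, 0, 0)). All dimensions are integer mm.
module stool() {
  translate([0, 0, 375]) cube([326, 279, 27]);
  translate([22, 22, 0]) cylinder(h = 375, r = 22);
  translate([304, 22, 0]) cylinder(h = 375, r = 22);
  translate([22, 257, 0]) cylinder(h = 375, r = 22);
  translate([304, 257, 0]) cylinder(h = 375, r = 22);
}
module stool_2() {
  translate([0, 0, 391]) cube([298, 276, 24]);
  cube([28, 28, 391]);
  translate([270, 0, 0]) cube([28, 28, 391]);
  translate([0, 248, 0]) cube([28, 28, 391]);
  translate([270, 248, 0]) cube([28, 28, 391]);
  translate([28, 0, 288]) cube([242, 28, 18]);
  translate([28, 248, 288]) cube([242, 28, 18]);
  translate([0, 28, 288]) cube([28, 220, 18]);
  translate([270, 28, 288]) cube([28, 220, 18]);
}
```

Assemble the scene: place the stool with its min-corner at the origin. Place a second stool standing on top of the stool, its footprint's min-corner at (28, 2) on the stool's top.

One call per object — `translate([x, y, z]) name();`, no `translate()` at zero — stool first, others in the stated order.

stool();
translate([28, 2, 402]) stool_2();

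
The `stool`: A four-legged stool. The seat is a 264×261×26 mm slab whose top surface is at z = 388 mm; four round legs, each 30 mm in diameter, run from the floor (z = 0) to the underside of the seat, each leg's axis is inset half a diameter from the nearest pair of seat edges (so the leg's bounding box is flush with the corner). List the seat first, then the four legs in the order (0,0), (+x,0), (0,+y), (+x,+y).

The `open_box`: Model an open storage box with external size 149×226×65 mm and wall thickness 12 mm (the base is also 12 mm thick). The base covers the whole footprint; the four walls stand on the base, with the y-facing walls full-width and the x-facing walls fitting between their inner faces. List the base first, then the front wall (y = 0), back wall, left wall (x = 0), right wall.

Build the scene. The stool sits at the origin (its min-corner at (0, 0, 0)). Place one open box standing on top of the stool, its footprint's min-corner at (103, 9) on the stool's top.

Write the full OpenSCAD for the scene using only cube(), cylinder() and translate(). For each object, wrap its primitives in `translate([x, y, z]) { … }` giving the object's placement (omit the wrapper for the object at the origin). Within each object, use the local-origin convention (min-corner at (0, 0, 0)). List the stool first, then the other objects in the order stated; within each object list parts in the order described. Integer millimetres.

translate([0, 0, 362]) cube([264, 261, 26]);
translate([15, 15, 0]) cylinder(h = 362, r = 15);
translate([249, 15, 0]) cylinder(h = 362, r = 15);
translate([15, 246, 0]) cylinder(h = 362, r = 15);
translate([249, 246, 0]) cylinder(h = 362, r = 15);
translate([103, 9, 388]) {
  cube([149, 226, 12]);
  translate([0, 0, 12]) cube([149, 12, 53]);
  translate([0, 214, 12]) cube([149, 12, 53]);
  translate([0, 12, 12]) cube([12, 202, 53]);
  translate([137, 12, 12]) cube([12, 202, 53]);
}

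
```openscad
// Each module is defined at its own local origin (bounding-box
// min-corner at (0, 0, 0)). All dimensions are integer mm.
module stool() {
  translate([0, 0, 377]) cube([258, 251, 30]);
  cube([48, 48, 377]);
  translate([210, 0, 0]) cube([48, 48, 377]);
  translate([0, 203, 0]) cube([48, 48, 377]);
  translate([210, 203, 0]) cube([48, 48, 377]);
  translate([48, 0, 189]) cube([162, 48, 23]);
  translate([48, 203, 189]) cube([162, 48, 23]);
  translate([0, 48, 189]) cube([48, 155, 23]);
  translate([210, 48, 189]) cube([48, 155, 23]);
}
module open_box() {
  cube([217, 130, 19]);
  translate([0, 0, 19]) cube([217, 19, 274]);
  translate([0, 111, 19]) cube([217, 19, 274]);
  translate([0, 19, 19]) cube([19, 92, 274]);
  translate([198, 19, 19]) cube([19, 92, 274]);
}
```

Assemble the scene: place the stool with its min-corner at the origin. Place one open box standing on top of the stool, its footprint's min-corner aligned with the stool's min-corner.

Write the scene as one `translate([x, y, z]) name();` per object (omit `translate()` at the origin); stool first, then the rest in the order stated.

stool();
translate([0, 0, 407]) open_box();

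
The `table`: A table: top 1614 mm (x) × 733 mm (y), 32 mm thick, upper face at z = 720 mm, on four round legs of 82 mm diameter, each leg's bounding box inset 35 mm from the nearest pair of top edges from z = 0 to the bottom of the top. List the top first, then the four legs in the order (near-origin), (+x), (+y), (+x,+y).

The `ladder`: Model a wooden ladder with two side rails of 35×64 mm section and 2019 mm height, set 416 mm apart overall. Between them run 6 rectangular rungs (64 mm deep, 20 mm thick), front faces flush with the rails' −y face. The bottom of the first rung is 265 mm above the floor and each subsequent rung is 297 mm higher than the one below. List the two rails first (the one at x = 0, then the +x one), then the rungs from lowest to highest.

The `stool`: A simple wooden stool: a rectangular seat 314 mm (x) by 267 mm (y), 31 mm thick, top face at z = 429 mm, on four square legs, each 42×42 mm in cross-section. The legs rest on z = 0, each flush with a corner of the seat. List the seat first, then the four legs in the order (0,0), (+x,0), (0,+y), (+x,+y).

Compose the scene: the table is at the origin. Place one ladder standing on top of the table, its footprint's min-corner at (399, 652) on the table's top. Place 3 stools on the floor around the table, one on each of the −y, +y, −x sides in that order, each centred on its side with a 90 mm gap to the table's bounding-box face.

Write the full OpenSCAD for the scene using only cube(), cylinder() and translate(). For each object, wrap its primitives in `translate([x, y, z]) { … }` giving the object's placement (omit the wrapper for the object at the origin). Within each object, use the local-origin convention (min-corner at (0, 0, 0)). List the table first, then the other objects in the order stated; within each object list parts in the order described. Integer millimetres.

translate([0, 0, 688]) cube([1614, 733, 32]);
translate([76, 76, 0]) cylinder(h = 688, r = 41);
translate([1538, 76, 0]) cylinder(h = 688, r = 41);
translate([76, 657, 0]) cylinder(h = 688, r = 41);
translate([1538, 657, 0]) cylinder(h = 688, r = 41);
translate([399, 652, 720]) {
  cube([35, 64, 2019]);
  translate([381, 0, 0]) cube([35, 64, 2019]);
  translate([35, 0, 265]) cube([346, 64, 20]);
  translate([35, 0, 562]) cube([346, 64, 20]);
  translate([35, 0, 859]) cube([346, 64, 20]);
  translate([35, 0, 1156]) cube([346, 64, 20]);
  translate([35, 0, 1453]) cube([346, 64, 20]);
  translate([35, 0, 1750]) cube([346, 64, 20]);
}
translate([650, -357, 0]) {
  translate([0, 0, 398]) cube([314, 267, 31]);
  cube([42, 42, 398]);
  translate([272, 0, 0]) cube([42, 42, 398]);
  translate([0, 225, 0]) cube([42, 42, 398]);
  translate([272, 225, 0]) cube([42, 42, 398]);
}
translate([650, 823, 0]) {
  translate([0, 0, 398]) cube([314, 267, 31]);
  cube([42, 42, 398]);
  translate([272, 0, 0]) cube([42, 42, 398]);
  translate([0, 225, 0]) cube([42, 42, 398]);
  translate([272, 225, 0]) cube([42, 42, 398]);
}
translate([-404, 233, 0]) {
  translate([0, 0, 398]) cube([314, 267, 31]);
  cube([42, 42, 398]);
  translate([272, 0, 0]) cube([42, 42, 398]);
  translate([0, 225, 0]) cube([42, 42, 398]);
  translate([272, 225, 0]) cube([42, 42, 398]);
}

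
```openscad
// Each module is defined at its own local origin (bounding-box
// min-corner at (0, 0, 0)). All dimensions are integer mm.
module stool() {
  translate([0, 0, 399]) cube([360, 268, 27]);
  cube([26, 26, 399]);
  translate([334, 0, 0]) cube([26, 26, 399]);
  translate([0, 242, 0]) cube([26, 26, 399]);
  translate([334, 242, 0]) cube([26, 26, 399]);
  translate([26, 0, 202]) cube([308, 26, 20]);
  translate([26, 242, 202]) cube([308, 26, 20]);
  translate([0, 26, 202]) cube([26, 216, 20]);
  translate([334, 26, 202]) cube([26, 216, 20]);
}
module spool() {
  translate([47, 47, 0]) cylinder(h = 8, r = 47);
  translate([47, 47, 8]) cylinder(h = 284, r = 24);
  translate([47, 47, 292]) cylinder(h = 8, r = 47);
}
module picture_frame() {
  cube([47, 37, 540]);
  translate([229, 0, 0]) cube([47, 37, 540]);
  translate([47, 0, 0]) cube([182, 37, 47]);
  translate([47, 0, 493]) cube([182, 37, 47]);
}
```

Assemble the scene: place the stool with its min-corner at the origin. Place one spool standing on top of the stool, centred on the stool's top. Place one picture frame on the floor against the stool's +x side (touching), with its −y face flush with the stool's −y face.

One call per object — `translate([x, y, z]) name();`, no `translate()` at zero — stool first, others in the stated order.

stool();
translate([133, 87, 426]) spool();
translate([360, 0, 0]) picture_frame();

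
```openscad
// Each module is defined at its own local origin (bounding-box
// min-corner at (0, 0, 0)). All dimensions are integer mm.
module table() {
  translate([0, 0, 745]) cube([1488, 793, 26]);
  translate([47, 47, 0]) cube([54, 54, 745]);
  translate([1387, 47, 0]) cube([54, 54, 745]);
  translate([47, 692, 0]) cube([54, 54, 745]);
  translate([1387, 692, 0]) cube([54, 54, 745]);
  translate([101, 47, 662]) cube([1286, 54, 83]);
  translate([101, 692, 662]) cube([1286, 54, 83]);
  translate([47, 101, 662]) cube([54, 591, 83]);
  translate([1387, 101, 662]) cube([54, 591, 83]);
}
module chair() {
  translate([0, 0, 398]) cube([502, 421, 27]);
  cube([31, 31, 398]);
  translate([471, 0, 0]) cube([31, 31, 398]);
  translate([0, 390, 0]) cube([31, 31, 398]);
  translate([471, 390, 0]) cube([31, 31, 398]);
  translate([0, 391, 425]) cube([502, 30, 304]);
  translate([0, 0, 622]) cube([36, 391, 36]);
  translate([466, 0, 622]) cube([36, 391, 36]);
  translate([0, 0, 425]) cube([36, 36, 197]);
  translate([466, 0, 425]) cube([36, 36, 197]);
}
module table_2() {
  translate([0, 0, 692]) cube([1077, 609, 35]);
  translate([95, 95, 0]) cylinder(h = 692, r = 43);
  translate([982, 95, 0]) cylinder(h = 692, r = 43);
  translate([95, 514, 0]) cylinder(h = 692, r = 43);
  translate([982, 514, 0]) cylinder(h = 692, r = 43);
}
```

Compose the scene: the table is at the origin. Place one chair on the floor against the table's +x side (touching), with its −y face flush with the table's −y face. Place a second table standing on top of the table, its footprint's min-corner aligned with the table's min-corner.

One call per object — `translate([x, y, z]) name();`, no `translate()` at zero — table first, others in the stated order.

table();
translate([1488, 0, 0]) chair();
translate([0, 0, 771]) table_2();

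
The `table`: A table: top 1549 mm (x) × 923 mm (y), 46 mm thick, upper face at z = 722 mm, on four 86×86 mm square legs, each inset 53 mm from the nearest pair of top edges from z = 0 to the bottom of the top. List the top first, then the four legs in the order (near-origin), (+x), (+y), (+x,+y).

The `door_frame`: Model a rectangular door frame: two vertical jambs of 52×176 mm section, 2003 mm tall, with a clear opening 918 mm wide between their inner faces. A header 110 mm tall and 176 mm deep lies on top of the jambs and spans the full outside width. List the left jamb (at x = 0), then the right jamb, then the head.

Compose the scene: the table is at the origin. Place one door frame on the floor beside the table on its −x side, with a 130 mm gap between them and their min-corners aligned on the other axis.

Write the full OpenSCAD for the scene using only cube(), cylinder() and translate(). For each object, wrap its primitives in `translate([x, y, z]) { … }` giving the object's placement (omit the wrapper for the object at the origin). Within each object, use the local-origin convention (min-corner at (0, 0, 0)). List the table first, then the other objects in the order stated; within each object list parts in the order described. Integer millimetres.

translate([0, 0, 676]) cube([1549, 923, 46]);
translate([53, 53, 0]) cube([86, 86, 676]);
translate([1410, 53, 0]) cube([86, 86, 676]);
translate([53, 784, 0]) cube([86, 86, 676]);
translate([1410, 784, 0]) cube([86, 86, 676]);
translate([-1152, 0, 0]) {
  cube([52, 176, 2003]);
  translate([970, 0, 0]) cube([52, 176, 2003]);
  translate([0, 0, 2003]) cube([1022, 176, 110]);
}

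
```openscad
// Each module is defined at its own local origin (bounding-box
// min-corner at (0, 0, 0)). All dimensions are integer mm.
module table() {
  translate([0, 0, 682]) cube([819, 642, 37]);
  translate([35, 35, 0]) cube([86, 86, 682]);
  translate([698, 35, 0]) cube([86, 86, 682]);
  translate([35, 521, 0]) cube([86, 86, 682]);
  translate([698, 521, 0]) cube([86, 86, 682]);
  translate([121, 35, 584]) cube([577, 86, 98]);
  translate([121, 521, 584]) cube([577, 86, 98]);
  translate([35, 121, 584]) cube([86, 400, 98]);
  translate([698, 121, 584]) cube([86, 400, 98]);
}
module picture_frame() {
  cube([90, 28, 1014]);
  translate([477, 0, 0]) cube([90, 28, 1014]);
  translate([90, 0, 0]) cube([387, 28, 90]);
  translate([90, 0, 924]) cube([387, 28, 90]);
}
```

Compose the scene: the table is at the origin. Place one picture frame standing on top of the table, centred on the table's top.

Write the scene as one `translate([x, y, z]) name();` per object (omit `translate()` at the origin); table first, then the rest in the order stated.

table();
translate([126, 307, 719]) picture_frame();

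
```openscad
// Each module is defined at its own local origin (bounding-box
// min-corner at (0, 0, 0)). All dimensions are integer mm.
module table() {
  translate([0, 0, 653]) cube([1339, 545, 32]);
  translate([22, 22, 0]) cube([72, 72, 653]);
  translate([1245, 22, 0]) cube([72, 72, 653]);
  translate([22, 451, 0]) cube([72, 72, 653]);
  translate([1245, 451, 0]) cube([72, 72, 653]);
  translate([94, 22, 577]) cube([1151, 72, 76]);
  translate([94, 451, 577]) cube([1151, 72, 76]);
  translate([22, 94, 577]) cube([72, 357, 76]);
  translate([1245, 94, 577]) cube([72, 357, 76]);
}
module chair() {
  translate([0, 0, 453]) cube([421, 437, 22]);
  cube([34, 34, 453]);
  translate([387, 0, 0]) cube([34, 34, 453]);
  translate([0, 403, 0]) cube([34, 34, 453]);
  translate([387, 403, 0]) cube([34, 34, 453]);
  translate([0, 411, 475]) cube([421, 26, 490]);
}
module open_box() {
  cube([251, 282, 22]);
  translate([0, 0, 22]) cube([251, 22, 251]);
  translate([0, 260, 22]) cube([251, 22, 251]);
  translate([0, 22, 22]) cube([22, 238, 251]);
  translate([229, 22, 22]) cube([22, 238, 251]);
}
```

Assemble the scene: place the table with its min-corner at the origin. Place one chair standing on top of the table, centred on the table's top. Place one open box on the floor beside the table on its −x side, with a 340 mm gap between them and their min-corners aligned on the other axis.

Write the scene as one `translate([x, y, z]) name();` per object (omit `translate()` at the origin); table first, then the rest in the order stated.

table();
translate([459, 54, 685]) chair();
translate([-591, 0, 0]) open_box();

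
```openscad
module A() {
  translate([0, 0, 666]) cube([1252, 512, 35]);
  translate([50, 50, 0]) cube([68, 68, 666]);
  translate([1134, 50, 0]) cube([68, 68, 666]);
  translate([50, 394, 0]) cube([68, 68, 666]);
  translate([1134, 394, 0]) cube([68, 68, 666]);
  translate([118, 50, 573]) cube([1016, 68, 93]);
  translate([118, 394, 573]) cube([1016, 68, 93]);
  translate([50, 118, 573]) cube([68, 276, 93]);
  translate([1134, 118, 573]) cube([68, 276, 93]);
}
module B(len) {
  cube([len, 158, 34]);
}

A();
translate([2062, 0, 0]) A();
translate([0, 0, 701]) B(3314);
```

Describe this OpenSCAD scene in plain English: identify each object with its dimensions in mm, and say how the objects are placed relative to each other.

A is a rectangular dining table. The top is 1252×512×35 mm with its upper surface at z = 701 mm. It stands on four 68×68 mm square legs, each inset 50 mm from the nearest pair of top edges, running from the floor to the underside of the top. Four apron rails, 68 mm thick and 93 mm tall, run between adjacent legs with their top edges flush with the underside of the top and their outer faces flush with the legs' outer faces.

B is a rectangular beam 3314 mm long (x), 158 mm deep (y), 34 mm thick (z).

The beam spans the tops of two tables placed 810 mm apart, resting at z = 701 mm.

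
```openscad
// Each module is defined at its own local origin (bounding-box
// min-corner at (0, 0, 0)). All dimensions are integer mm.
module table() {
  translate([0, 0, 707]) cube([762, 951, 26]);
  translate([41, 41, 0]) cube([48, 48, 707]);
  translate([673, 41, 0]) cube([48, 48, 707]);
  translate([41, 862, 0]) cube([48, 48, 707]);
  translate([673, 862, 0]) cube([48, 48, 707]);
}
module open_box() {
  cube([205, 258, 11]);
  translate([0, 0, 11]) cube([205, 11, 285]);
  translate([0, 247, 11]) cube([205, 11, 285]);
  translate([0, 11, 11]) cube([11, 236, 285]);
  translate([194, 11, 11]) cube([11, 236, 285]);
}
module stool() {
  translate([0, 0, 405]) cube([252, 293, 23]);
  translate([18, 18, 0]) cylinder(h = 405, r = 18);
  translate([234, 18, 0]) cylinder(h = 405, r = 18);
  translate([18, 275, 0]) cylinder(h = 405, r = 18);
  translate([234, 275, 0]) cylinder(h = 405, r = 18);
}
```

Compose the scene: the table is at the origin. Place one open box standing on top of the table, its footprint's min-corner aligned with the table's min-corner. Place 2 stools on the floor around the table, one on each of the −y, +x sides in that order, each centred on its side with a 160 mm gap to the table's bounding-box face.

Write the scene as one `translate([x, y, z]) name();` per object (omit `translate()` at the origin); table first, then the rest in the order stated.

table();
translate([0, 0, 733]) open_box();
translate([255, -453, 0]) stool();
translate([922, 329, 0]) stool();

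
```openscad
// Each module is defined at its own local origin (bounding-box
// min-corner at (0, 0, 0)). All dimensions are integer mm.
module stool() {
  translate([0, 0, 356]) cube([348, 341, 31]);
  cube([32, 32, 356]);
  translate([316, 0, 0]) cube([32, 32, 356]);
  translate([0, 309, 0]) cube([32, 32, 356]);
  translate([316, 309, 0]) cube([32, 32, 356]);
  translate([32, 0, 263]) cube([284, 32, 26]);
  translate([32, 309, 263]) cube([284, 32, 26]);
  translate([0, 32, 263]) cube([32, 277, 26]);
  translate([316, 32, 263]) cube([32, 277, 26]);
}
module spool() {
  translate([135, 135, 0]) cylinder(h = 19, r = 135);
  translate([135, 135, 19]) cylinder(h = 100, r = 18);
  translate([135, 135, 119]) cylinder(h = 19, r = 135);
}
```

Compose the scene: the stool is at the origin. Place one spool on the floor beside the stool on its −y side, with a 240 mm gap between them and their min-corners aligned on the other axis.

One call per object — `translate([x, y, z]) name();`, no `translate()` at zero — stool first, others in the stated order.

stool();
translate([0, -510, 0]) spool();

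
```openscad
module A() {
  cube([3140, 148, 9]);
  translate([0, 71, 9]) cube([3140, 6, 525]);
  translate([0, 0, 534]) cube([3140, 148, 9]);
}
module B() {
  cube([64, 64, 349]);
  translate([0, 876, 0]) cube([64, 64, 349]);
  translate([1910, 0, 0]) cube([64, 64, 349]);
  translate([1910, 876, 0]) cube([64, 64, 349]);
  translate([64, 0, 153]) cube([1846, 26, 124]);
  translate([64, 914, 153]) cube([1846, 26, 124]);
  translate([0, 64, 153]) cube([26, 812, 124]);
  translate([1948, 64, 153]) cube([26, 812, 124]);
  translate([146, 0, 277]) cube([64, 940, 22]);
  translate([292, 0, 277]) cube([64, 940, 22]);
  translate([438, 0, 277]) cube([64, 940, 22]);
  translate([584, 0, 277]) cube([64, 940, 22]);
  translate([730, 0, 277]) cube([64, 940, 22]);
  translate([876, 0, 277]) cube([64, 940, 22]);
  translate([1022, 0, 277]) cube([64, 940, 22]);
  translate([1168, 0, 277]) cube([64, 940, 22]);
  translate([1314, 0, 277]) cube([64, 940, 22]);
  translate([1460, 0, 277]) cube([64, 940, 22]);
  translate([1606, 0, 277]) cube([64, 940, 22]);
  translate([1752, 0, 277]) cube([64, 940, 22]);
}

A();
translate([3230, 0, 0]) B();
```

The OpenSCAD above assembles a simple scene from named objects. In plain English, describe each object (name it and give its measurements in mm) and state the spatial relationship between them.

A is an I-beam lying along x, 3140 mm long. Overall section height 543 mm. Two flanges 148 mm wide (y) and 9 mm thick, one on the floor and one at the top; a web 6 mm thick runs between them, centred on the flange width.

B is a bed frame 1974 mm long (x) by 940 mm wide (y). Four 64×64 mm corner posts, 349 mm tall, at the corners of the footprint. Four rails of 26 mm thickness and 124 mm height run between adjacent posts with their undersides at z = 153 mm, their outer faces flush with the outside of the frame (the two x-running rails run between the posts' inner faces; the two y-running rails run between the posts' inner faces). 12 slats, each 64 mm wide (x) and 22 mm thick, lie across the top of the two x-running rails, running the full 940 mm width of the frame in y; the slats are evenly spaced along x between the inner faces of the end posts with equal gaps (rounded down to the nearest mm) at the −x end and between each pair — any rounding remainder accumulates at the +x end.

The bed frame is on the floor beside the I-beam on its +x side.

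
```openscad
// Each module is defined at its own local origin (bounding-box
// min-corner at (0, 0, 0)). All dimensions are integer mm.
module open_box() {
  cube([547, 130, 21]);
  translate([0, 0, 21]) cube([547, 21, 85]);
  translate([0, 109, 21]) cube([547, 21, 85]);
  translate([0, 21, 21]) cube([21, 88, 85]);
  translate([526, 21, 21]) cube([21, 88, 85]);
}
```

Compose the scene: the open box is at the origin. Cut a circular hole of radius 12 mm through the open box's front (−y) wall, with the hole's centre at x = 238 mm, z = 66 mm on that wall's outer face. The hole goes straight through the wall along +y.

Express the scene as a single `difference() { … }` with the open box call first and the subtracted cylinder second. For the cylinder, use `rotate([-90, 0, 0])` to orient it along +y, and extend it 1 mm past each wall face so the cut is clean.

difference() {
  open_box();
  translate([238, -1, 66]) rotate([-90, 0, 0]) cylinder(h = 23, r = 12);
}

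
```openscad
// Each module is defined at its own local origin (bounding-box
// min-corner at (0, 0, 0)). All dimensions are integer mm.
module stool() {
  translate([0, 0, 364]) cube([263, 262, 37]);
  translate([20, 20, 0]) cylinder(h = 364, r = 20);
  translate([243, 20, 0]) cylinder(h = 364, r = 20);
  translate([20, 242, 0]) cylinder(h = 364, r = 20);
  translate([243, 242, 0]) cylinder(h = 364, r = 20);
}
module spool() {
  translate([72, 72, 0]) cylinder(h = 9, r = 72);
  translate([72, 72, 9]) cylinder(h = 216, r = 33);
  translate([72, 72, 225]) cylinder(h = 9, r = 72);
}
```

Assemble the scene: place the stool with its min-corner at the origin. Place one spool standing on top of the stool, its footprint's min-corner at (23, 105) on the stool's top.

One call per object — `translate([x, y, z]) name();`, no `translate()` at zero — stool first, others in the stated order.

stool();
translate([23, 105, 401]) spool();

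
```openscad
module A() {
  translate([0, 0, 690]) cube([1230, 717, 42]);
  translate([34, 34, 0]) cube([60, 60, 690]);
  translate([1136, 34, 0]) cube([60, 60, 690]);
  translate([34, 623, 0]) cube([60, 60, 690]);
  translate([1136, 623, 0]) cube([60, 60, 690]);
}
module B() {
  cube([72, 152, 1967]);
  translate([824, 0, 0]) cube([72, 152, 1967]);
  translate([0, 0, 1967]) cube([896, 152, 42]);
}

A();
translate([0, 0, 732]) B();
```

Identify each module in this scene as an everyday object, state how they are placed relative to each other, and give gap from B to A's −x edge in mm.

The door frame's min-x is at 0; the table's min-x is 0; gap = 0 mm.

A is a table. B is a door frame. The door frame is on top of the table. The gap from the door frame to the table's −x edge is 0 mm.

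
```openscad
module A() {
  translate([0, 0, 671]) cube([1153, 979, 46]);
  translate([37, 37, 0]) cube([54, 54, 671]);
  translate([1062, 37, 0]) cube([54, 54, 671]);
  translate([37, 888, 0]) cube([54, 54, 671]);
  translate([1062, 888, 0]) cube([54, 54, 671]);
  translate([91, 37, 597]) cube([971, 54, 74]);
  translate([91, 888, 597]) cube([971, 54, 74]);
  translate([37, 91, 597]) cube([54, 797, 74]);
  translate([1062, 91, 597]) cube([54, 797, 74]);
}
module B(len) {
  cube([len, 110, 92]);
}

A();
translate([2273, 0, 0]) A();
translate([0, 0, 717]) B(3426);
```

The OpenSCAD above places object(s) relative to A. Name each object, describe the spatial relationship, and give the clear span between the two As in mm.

Second table starts at x = 2273; first ends at x = 1153; clear span = 2273 − 1153 = 1120 mm.

A is a table. B is a beam. A beam spans the tops of two tables. The clear span between the two tables is 1120 mm.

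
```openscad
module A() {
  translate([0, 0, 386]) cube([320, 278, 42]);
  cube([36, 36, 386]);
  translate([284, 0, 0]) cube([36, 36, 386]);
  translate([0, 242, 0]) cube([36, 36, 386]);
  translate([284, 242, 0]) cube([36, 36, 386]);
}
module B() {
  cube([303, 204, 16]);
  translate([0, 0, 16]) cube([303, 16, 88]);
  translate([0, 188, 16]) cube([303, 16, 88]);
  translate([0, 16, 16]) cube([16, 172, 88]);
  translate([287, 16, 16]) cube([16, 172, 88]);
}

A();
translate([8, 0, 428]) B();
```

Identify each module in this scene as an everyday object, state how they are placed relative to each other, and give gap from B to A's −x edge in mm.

The open box's min-x is at 8; the stool's min-x is 0; gap = 8 mm.

A is a stool. B is an open box. The open box is on top of the stool. The gap from the open box to the stool's −x edge is 8 mm.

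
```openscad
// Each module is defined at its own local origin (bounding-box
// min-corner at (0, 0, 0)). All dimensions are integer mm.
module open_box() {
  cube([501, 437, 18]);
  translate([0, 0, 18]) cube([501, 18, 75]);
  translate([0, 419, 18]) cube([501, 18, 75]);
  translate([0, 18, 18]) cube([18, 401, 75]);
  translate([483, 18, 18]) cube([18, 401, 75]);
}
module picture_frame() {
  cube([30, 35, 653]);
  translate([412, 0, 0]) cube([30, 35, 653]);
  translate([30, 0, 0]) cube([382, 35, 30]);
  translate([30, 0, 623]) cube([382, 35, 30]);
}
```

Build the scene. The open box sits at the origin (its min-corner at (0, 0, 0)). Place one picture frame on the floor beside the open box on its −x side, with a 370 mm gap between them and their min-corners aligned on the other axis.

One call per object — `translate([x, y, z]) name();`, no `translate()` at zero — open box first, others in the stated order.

open_box();
translate([-812, 0, 0]) picture_frame();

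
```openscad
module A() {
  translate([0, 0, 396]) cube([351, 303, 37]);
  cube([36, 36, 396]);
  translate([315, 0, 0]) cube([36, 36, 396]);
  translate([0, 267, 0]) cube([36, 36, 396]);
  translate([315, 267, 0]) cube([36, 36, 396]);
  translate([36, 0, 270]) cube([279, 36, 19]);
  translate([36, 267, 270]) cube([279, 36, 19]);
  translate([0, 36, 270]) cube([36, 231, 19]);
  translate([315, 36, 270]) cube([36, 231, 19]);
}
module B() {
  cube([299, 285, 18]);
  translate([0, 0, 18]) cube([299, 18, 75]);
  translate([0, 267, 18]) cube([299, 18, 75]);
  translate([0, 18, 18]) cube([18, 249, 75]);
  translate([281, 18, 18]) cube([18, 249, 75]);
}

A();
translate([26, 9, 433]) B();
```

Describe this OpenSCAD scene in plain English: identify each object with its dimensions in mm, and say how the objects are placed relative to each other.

A is a four-legged stool. The seat is 351×303 mm, 37 mm thick, top at z = 433 mm. It stands on four square legs, each 36×36 mm in cross-section, from z = 0 to the seat underside, each flush with a corner of the seat. Four stretchers, 36 mm wide and 19 mm tall, connect adjacent legs with their undersides at z = 270 mm, each running between the inner faces of the legs it joins and aligned with the legs' outer faces on the other axis.

B is an open storage box with external size 299×285×93 mm and wall thickness 18 mm (the base is also 18 mm thick). The base covers the whole footprint; the four walls stand on the base, with the y-facing walls full-width and the x-facing walls fitting between their inner faces.

The open box is on top of the stool, centred.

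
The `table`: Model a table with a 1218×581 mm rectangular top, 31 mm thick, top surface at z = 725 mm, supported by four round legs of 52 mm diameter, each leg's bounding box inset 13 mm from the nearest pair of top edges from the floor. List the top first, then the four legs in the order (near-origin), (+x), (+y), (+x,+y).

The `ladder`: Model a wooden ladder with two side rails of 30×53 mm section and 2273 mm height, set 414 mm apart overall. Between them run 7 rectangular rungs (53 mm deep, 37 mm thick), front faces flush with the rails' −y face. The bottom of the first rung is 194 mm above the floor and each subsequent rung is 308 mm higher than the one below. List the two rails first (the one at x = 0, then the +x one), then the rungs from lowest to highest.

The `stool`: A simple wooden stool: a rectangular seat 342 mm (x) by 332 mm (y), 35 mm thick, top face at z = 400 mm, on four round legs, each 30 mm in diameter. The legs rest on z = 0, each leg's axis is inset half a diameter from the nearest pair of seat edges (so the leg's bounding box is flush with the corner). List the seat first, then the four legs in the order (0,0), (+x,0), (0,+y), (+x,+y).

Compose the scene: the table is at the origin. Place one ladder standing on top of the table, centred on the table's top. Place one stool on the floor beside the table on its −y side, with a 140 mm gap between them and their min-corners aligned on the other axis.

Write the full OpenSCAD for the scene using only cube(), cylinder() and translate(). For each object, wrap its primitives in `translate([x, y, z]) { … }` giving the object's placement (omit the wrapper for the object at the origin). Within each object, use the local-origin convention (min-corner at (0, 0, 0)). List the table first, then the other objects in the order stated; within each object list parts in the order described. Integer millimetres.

translate([0, 0, 694]) cube([1218, 581, 31]);
translate([39, 39, 0]) cylinder(h = 694, r = 26);
translate([1179, 39, 0]) cylinder(h = 694, r = 26);
translate([39, 542, 0]) cylinder(h = 694, r = 26);
translate([1179, 542, 0]) cylinder(h = 694, r = 26);
translate([402, 264, 725]) {
  cube([30, 53, 2273]);
  translate([384, 0, 0]) cube([30, 53, 2273]);
  translate([30, 0, 194]) cube([354, 53, 37]);
  translate([30, 0, 502]) cube([354, 53, 37]);
  translate([30, 0, 810]) cube([354, 53, 37]);
  translate([30, 0, 1118]) cube([354, 53, 37]);
  translate([30, 0, 1426]) cube([354, 53, 37]);
  translate([30, 0, 1734]) cube([354, 53, 37]);
  translate([30, 0, 2042]) cube([354, 53, 37]);
}
translate([0, -472, 0]) {
  translate([0, 0, 365]) cube([342, 332, 35]);
  translate([15, 15, 0]) cylinder(h = 365, r = 15);
  translate([327, 15, 0]) cylinder(h = 365, r = 15);
  translate([15, 317, 0]) cylinder(h = 365, r = 15);
  translate([327, 317, 0]) cylinder(h = 365, r = 15);
}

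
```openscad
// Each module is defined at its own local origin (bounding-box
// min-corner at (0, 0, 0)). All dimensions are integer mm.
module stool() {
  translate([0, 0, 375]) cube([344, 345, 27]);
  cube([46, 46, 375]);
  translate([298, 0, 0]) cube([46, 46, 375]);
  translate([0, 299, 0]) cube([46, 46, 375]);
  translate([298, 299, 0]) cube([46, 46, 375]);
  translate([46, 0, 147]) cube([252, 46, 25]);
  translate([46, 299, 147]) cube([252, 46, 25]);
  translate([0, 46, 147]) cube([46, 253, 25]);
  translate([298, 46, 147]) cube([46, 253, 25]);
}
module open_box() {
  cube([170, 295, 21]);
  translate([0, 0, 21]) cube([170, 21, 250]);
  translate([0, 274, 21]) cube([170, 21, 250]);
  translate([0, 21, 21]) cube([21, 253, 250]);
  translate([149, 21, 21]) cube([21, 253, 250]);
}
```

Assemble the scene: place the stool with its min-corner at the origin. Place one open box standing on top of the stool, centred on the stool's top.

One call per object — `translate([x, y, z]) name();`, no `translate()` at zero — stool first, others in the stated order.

stool();
translate([87, 25, 402]) open_box();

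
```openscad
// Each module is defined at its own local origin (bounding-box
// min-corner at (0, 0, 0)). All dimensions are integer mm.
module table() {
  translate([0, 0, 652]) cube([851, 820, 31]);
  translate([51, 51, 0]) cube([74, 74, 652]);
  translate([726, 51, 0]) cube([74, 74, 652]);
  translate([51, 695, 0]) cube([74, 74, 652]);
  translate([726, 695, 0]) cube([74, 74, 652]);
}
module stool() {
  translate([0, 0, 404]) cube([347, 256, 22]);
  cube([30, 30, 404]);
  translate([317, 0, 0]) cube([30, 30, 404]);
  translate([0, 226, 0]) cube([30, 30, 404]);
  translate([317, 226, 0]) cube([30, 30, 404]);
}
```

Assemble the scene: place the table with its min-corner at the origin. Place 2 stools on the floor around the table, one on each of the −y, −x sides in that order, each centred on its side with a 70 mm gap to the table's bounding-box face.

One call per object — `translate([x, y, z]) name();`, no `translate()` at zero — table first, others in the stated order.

table();
translate([252, -326, 0]) stool();
translate([-417, 282, 0]) stool();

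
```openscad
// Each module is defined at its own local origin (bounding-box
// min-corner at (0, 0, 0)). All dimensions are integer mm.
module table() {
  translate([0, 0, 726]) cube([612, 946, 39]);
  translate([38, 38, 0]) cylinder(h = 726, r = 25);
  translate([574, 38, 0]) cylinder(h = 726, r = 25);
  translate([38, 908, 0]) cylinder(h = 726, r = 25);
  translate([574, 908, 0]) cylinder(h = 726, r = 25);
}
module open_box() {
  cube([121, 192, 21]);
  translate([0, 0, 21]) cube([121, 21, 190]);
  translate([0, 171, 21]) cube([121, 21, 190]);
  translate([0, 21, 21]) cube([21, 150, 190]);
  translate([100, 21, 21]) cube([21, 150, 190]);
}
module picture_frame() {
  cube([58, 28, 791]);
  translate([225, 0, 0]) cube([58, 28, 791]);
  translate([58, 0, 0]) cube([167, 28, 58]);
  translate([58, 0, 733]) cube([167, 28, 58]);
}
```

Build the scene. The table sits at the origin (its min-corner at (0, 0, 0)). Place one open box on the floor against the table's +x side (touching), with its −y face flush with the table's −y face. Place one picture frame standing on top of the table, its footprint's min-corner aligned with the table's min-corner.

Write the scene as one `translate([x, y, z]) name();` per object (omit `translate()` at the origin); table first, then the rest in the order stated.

table();
translate([612, 0, 0]) open_box();
translate([0, 0, 765]) picture_frame();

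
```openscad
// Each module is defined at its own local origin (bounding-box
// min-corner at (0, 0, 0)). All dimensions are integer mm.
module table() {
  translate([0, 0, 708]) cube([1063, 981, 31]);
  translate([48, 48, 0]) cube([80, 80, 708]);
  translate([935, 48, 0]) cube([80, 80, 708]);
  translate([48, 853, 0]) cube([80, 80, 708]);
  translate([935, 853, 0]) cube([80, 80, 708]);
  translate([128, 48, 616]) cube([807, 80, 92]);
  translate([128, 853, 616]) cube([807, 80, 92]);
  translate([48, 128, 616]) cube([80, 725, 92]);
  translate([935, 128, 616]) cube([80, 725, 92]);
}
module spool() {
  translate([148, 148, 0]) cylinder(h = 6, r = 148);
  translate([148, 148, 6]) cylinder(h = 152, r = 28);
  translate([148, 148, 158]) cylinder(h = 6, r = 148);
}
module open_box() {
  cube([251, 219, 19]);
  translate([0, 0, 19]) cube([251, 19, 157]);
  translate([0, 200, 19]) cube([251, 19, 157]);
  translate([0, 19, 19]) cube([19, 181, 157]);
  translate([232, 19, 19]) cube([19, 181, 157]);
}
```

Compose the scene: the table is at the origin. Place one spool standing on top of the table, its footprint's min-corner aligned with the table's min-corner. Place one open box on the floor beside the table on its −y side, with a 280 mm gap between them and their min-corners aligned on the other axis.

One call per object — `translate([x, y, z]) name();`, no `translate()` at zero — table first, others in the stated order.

table();
translate([0, 0, 739]) spool();
translate([0, -499, 0]) open_box();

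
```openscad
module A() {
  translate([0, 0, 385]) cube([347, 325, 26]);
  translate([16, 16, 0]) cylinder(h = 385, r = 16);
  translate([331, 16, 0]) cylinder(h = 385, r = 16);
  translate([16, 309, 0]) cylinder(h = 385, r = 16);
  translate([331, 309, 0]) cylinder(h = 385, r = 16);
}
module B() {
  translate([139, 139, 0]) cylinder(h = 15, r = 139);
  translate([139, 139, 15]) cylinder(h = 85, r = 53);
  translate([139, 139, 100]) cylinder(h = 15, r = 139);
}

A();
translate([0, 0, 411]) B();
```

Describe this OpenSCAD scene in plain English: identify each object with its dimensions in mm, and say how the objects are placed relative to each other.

A is a simple wooden stool: a rectangular seat 347 mm (x) by 325 mm (y), 26 mm thick, top face at z = 411 mm, on four round legs, each 32 mm in diameter. The legs rest on z = 0, each leg's axis is inset half a diameter from the nearest pair of seat edges (so the leg's bounding box is flush with the corner).

B is a spool: two coaxial disc flanges of radius 139 mm and thickness 15 mm, joined by a core cylinder of radius 53 mm and height 85 mm. The lower flange rests on z = 0 and the three cylinders share a vertical axis.

The spool is on top of the stool.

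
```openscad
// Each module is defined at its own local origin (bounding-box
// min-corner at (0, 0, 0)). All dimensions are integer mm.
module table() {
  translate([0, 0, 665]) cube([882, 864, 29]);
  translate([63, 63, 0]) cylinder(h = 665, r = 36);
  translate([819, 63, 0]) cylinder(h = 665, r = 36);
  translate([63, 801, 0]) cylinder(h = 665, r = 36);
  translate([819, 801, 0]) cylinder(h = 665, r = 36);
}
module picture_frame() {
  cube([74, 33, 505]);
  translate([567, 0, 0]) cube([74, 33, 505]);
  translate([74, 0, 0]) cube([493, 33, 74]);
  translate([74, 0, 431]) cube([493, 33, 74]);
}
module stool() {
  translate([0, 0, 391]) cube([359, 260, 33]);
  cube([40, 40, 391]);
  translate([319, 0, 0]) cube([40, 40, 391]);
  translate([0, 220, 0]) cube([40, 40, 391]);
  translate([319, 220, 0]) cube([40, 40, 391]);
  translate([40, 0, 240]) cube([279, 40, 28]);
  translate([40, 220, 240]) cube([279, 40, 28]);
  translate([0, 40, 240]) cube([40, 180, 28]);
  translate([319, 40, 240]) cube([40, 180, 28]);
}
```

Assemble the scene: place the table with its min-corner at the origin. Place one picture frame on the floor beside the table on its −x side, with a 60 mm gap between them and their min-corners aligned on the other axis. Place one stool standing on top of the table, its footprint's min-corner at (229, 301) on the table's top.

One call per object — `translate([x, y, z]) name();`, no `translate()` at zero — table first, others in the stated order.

table();
translate([-701, 0, 0]) picture_frame();
translate([229, 301, 694]) stool();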